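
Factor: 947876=2^2*23^1*10303^1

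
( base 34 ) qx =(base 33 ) rq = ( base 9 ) 1228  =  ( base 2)1110010101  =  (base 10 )917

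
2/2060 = 1/1030 = 0.00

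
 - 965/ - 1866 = 965/1866 = 0.52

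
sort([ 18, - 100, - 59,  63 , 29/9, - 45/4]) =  [ - 100,  -  59,-45/4,29/9, 18,  63 ] 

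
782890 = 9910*79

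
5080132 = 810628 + 4269504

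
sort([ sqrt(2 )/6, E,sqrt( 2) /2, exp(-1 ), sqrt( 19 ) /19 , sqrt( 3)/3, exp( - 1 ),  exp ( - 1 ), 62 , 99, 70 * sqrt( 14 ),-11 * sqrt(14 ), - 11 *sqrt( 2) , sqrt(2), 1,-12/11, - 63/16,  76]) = [ - 11*sqrt( 14), - 11*sqrt(2 ), - 63/16, - 12/11, sqrt( 19 )/19,sqrt (2)/6, exp( - 1 ) , exp( - 1),exp( - 1 ),sqrt(3 )/3, sqrt(2 )/2,  1,sqrt(2),E,  62,76,  99, 70*sqrt(14)] 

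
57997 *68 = 3943796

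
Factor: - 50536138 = -2^1*17^1*31^1 * 47947^1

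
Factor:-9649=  - 9649^1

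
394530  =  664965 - 270435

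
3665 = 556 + 3109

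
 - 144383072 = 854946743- 999329815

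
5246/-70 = -2623/35 = -74.94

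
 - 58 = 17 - 75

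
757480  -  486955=270525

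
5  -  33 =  -28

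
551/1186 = 551/1186 =0.46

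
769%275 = 219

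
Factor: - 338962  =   - 2^1*13^1*13037^1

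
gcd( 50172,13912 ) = 148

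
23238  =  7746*3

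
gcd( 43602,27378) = 1014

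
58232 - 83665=  -  25433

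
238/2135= 34/305 = 0.11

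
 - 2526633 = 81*( - 31193)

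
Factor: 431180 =2^2*5^1*21559^1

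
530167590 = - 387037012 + 917204602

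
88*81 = 7128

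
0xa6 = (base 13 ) CA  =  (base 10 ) 166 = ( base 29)5l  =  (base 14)bc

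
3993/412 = 9 + 285/412 = 9.69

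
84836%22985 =15881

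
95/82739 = 95/82739   =  0.00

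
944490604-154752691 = 789737913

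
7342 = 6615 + 727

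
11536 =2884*4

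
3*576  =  1728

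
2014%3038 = 2014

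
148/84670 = 74/42335 = 0.00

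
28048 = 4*7012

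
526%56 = 22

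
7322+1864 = 9186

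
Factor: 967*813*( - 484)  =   - 2^2*3^1*11^2*271^1*967^1  =  -  380506764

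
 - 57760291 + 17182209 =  - 40578082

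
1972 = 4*493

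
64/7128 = 8/891 = 0.01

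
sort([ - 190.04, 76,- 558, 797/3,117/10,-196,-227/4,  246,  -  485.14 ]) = [- 558, -485.14, - 196,  -  190.04, - 227/4, 117/10, 76,  246, 797/3 ]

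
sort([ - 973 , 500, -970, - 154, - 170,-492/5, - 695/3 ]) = [ - 973,  -  970, - 695/3,  -  170,  -  154, - 492/5, 500 ] 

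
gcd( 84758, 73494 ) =2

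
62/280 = 31/140 = 0.22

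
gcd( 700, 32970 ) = 70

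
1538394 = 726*2119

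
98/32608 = 49/16304 = 0.00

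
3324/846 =3 + 131/141 = 3.93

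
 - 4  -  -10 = 6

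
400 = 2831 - 2431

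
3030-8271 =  - 5241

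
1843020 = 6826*270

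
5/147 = 5/147 = 0.03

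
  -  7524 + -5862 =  - 13386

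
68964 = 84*821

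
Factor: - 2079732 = -2^2*3^1*71^1*2441^1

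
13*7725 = 100425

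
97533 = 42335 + 55198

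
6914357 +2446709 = 9361066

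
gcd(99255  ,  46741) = 1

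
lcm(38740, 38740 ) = 38740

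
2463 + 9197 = 11660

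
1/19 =1/19 = 0.05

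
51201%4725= 3951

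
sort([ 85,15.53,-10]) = [ - 10,15.53,85 ]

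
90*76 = 6840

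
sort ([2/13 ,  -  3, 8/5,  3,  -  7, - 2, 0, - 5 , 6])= [  -  7, - 5 , - 3,-2, 0, 2/13, 8/5, 3,6 ]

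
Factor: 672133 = 7^2*11^1*29^1*43^1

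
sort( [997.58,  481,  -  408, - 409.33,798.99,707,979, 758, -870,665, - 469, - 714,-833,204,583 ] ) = [-870, - 833, - 714,-469,-409.33,-408, 204,481,583,665 , 707,758,798.99,979, 997.58]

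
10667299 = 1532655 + 9134644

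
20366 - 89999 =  - 69633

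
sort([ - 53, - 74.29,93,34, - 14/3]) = [  -  74.29, - 53, - 14/3,34,93]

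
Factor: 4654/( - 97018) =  - 13/271  =  -13^1*271^( - 1 ) 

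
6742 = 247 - -6495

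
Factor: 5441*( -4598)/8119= - 25017718/8119 = - 2^1 * 11^2*19^1*23^( - 1)*353^(  -  1 ) * 5441^1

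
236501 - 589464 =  - 352963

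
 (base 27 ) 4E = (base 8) 172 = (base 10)122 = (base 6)322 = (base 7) 233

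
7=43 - 36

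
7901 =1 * 7901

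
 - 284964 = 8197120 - 8482084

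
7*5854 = 40978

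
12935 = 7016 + 5919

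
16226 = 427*38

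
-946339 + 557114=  - 389225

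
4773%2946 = 1827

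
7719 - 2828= 4891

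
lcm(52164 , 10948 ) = 886788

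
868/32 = 217/8 = 27.12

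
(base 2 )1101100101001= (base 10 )6953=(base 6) 52105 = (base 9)10475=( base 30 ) 7ln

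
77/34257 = 77/34257  =  0.00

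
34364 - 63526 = - 29162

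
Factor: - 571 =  - 571^1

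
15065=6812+8253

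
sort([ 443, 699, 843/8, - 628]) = [ - 628, 843/8, 443,699]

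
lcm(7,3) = 21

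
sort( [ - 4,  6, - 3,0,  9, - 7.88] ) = [ - 7.88 , - 4, - 3, 0,6,9]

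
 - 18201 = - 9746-8455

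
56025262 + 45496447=101521709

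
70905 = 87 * 815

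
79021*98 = 7744058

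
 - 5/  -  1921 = 5/1921 =0.00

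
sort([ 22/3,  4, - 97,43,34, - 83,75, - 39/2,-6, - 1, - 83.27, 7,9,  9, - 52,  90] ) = [- 97, - 83.27, - 83, - 52, - 39/2,-6, - 1,4,7,22/3,9,9, 34,43, 75,90 ] 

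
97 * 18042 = 1750074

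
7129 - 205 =6924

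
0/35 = 0 = 0.00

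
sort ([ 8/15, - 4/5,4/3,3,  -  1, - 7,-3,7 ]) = [ - 7, - 3,-1  , - 4/5,8/15,4/3,  3,7]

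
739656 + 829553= 1569209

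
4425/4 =4425/4 = 1106.25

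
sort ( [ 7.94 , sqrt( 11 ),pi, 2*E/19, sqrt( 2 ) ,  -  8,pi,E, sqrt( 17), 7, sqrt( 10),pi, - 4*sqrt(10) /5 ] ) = [ - 8,  -  4*sqrt( 10 )/5,2 *E/19,sqrt(2) , E,pi,pi , pi  ,  sqrt ( 10),sqrt( 11),sqrt(17) , 7, 7.94]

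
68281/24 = 68281/24 = 2845.04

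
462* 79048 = 36520176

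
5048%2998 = 2050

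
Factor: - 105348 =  - 2^2*3^1*  8779^1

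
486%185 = 116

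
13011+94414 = 107425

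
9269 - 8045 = 1224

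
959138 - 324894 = 634244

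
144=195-51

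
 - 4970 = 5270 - 10240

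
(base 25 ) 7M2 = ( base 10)4927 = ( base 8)11477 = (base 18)f3d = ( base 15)16D7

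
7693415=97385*79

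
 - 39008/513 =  - 77 + 493/513 = - 76.04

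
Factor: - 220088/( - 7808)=451/16=2^( - 4)*11^1 * 41^1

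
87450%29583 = 28284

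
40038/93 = 430+ 16/31 = 430.52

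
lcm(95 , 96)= 9120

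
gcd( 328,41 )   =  41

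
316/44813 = 316/44813 = 0.01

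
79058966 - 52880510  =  26178456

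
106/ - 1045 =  - 1  +  939/1045 = - 0.10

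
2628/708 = 219/59=3.71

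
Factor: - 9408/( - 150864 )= 28/449 =2^2 * 7^1*449^ ( - 1 ) 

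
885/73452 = 295/24484 = 0.01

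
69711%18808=13287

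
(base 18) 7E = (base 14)a0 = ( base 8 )214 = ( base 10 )140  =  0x8C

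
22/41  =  22/41 = 0.54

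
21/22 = 21/22 = 0.95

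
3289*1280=4209920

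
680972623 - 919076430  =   - 238103807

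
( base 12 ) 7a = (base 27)3D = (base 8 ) 136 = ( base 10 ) 94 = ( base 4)1132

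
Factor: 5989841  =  11^1*13^1*41887^1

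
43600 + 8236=51836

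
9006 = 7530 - - 1476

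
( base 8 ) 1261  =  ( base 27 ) PE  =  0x2b1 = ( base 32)lh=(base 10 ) 689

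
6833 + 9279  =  16112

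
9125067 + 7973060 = 17098127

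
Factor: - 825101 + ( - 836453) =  - 1661554 = - 2^1*830777^1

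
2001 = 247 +1754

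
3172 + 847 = 4019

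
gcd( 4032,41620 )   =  4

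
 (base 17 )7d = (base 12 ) B0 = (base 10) 132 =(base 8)204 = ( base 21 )66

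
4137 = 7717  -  3580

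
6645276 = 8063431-1418155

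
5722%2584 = 554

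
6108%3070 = 3038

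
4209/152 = 27 +105/152 = 27.69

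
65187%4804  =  2735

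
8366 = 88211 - 79845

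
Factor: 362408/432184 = 509^1*607^( - 1) = 509/607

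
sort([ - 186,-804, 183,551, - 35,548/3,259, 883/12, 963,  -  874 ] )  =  [ - 874 , - 804, - 186, - 35, 883/12,548/3, 183,259, 551, 963]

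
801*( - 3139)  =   - 2514339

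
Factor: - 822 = -2^1*3^1*137^1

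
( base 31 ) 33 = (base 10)96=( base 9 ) 116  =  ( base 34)2s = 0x60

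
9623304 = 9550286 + 73018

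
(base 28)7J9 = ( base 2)1011110001101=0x178d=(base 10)6029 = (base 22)CA1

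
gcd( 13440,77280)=3360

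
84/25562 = 42/12781 = 0.00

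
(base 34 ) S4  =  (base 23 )1ID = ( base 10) 956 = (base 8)1674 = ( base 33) SW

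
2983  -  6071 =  - 3088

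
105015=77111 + 27904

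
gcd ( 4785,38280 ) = 4785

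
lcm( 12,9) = 36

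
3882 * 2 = 7764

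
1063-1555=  - 492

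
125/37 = 125/37=   3.38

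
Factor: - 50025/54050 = -87/94 = -2^( - 1)*3^1*29^1*47^( - 1 ) 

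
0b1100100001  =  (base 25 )171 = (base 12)569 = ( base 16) 321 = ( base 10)801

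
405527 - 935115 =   -  529588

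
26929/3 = 26929/3 = 8976.33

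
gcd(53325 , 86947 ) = 1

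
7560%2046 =1422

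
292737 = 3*97579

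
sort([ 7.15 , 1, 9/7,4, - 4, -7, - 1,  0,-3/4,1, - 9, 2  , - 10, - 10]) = [ - 10,-10, - 9, - 7, - 4, - 1 , - 3/4,0,1,1,9/7,2,4,7.15 ] 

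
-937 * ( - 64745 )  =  60666065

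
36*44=1584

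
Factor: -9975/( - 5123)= 3^1 * 5^2*7^1*19^1 *47^(- 1 )*109^( - 1)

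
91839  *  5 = 459195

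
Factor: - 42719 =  -42719^1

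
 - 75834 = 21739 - 97573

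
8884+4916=13800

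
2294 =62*37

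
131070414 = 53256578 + 77813836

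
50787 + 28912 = 79699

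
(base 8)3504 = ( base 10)1860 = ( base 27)2EO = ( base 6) 12340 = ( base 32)1q4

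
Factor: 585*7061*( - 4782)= - 19752935670 = -2^1*3^3*5^1*13^1*23^1*307^1*797^1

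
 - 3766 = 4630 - 8396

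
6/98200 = 3/49100 = 0.00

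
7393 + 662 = 8055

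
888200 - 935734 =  - 47534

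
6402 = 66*97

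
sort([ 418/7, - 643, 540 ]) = [ - 643,  418/7,  540] 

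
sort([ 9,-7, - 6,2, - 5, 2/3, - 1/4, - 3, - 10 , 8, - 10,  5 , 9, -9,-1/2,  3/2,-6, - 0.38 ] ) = [ - 10,-10, - 9,-7, - 6, - 6, - 5, - 3, - 1/2, - 0.38 ,-1/4,2/3, 3/2,  2, 5 , 8, 9 , 9 ]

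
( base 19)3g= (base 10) 73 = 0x49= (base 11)67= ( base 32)29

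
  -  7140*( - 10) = 71400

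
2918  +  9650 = 12568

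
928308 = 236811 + 691497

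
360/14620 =18/731 = 0.02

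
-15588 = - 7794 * 2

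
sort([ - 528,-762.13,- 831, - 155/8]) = [  -  831, -762.13,-528, - 155/8] 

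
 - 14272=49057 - 63329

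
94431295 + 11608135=106039430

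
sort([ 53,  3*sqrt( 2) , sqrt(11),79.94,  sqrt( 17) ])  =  [ sqrt(11), sqrt( 17), 3*sqrt ( 2),53,79.94 ] 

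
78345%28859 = 20627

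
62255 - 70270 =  - 8015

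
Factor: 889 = 7^1*127^1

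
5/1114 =5/1114 = 0.00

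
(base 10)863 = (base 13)515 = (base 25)19d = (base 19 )278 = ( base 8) 1537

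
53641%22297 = 9047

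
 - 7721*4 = - 30884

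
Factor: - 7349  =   - 7349^1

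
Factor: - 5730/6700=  - 573/670 = - 2^( - 1 )*3^1*5^( - 1)*67^( - 1)*191^1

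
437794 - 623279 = -185485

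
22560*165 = 3722400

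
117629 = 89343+28286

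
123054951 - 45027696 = 78027255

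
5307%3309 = 1998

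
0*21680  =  0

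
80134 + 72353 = 152487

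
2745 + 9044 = 11789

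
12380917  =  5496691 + 6884226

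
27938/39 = 716 + 14/39 = 716.36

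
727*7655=5565185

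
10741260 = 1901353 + 8839907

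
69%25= 19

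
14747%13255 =1492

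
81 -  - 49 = 130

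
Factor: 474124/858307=2^2*7^2*41^1 * 59^1*858307^(-1 )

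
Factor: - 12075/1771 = -75/11  =  - 3^1*5^2*11^( - 1)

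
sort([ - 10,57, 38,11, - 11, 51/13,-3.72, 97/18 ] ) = [ - 11, - 10, - 3.72  ,  51/13,  97/18,11,38, 57]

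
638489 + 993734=1632223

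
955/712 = 1 + 243/712= 1.34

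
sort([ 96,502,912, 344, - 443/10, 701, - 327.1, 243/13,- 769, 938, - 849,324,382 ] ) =[  -  849,  -  769, - 327.1, - 443/10, 243/13, 96, 324, 344,382,502, 701,912, 938]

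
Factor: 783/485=3^3 * 5^ (-1)* 29^1*97^(-1 ) 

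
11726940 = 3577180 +8149760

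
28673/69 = 415+38/69 = 415.55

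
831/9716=831/9716=0.09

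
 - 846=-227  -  619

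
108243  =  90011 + 18232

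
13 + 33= 46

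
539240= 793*680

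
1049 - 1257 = - 208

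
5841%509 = 242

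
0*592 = 0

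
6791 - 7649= -858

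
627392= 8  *78424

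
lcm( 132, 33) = 132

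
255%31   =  7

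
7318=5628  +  1690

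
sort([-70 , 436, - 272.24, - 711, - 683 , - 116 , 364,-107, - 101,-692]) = [ - 711, - 692, -683, - 272.24, - 116, - 107, - 101,-70 , 364, 436 ]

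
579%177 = 48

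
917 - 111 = 806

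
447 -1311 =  -864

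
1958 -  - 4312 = 6270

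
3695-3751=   -  56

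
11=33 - 22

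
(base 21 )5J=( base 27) 4g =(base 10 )124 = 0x7c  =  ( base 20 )64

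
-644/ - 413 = 92/59 = 1.56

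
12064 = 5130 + 6934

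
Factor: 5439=3^1*7^2*37^1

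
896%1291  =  896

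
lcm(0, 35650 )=0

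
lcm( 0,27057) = 0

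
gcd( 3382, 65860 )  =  178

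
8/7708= 2/1927= 0.00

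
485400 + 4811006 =5296406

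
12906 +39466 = 52372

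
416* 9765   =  4062240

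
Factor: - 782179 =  - 79^1*9901^1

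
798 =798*1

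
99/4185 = 11/465 = 0.02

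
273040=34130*8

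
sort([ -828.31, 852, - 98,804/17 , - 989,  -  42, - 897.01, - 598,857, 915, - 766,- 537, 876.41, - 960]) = [ - 989, - 960, - 897.01, - 828.31,-766, - 598,  -  537, - 98, - 42,804/17, 852, 857, 876.41,  915]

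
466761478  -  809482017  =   -342720539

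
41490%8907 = 5862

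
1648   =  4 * 412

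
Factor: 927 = 3^2 * 103^1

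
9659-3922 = 5737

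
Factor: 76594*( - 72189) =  - 2^1 *3^2*7^1*13^1* 617^1*5471^1= - 5529244266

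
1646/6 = 274+1/3= 274.33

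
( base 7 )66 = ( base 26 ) 1m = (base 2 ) 110000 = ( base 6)120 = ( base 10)48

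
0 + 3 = 3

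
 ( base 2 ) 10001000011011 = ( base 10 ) 8731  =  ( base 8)21033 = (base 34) 7IR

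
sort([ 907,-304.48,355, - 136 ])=[-304.48 , -136 , 355,907]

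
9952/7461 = 9952/7461 =1.33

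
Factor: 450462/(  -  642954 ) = -75077/107159   =  - 13^( - 1)*193^1*389^1*8243^(-1)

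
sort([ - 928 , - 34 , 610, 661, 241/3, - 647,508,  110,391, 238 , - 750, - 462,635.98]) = [ -928, - 750, - 647, - 462, - 34,241/3, 110, 238,  391, 508, 610 , 635.98, 661 ]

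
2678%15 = 8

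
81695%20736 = 19487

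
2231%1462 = 769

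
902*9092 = 8200984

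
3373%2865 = 508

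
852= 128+724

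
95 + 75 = 170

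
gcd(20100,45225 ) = 5025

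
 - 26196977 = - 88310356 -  - 62113379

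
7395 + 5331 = 12726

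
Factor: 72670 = 2^1*5^1 * 13^2* 43^1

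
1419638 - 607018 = 812620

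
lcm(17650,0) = 0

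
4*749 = 2996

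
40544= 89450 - 48906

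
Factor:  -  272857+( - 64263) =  - 337120 = - 2^5*5^1*7^2*43^1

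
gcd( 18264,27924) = 12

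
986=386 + 600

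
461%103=49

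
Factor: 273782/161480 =373/220 = 2^( - 2)*5^( - 1)*11^(  -  1)*373^1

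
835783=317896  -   - 517887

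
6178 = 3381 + 2797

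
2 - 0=2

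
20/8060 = 1/403 = 0.00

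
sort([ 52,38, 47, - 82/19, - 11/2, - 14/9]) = [ - 11/2, - 82/19,-14/9,38,47,52 ]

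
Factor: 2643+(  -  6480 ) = - 3837 = - 3^1*1279^1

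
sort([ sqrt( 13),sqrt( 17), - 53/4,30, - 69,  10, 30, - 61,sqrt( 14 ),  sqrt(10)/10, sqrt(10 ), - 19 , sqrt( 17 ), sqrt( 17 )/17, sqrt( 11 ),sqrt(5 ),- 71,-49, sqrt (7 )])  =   [ - 71,-69, - 61, - 49, - 19 , - 53/4, sqrt (17)/17,sqrt(10 )/10,sqrt ( 5), sqrt( 7 ),  sqrt( 10),sqrt( 11),sqrt ( 13), sqrt(14 ), sqrt(17 ),sqrt(17),10,  30,30]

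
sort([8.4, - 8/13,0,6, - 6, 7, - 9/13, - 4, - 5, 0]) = [ - 6,-5,-4, - 9/13, - 8/13, 0, 0,  6,7 , 8.4]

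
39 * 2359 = 92001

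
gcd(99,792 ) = 99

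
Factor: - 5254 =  - 2^1*37^1*71^1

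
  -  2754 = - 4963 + 2209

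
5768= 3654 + 2114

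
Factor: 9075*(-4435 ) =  - 3^1*5^3*11^2*887^1  =  - 40247625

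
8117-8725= -608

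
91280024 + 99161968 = 190441992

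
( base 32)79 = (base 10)233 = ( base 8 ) 351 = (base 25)98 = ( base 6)1025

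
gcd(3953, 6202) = 1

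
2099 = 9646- 7547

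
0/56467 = 0 = 0.00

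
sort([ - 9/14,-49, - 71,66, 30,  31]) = [ - 71 ,-49,-9/14, 30, 31,66] 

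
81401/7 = 11628 + 5/7 = 11628.71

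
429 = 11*39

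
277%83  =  28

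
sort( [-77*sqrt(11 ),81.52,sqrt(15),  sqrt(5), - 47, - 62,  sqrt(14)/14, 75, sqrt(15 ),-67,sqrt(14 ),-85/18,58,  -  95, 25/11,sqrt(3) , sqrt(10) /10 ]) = [-77*sqrt(11),-95,-67, - 62,  -  47, - 85/18, sqrt( 14)/14,sqrt(10 )/10, sqrt( 3),sqrt( 5),25/11, sqrt( 14),sqrt( 15 ),sqrt (15 ),58,75,81.52] 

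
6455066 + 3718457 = 10173523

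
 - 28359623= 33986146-62345769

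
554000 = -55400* ( - 10 ) 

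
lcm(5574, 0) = 0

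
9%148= 9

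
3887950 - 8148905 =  -4260955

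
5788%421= 315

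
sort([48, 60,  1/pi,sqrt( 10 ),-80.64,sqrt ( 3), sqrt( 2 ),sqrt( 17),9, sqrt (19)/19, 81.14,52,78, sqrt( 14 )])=[ - 80.64, sqrt( 19) /19 , 1/pi, sqrt ( 2), sqrt( 3 ),sqrt( 10),sqrt(14), sqrt(17 ), 9, 48, 52, 60, 78, 81.14] 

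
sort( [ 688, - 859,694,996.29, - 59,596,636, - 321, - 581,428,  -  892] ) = [-892 ,-859 , - 581, - 321 , - 59,428,596,636,688,694,996.29 ] 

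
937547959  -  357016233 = 580531726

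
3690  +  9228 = 12918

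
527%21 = 2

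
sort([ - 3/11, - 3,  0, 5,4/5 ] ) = [ - 3 ,- 3/11, 0 , 4/5 , 5] 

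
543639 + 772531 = 1316170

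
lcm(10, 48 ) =240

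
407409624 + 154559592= 561969216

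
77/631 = 77/631 =0.12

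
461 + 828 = 1289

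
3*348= 1044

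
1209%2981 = 1209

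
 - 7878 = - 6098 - 1780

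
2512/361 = 6+346/361 = 6.96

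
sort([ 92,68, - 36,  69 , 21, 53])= [  -  36 , 21, 53,68 , 69,92]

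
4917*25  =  122925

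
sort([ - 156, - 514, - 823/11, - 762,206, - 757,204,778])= [ - 762  , - 757, - 514, - 156, - 823/11, 204 , 206,778]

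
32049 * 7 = 224343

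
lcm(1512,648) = 4536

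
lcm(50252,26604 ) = 452268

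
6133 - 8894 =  - 2761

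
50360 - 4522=45838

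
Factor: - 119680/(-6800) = 88/5 = 2^3*5^(- 1 )*11^1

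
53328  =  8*6666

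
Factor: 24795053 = 359^1  *  69067^1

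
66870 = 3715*18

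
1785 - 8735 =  - 6950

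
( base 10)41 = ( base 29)1c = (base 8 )51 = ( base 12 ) 35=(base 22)1j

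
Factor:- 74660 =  - 2^2*5^1 *3733^1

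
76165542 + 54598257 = 130763799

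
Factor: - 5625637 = -5625637^1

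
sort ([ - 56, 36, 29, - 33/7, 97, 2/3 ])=[ - 56, - 33/7, 2/3, 29, 36,97 ]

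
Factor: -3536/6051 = -2^4*3^( -1)*13^1*17^1*2017^( - 1 )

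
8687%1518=1097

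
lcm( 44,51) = 2244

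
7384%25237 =7384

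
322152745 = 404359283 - 82206538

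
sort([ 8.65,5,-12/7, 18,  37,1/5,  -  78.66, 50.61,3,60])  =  [- 78.66, - 12/7, 1/5,3,5 , 8.65,18,37,50.61,60 ]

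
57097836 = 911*62676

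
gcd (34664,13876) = 4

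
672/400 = 1+17/25 = 1.68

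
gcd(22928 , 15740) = 4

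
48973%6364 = 4425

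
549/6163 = 549/6163 = 0.09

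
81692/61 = 1339 + 13/61= 1339.21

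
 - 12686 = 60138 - 72824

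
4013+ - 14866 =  - 10853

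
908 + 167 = 1075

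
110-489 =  - 379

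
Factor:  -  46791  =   - 3^3*1733^1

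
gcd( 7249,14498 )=7249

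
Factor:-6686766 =-2^1 *3^3 * 123829^1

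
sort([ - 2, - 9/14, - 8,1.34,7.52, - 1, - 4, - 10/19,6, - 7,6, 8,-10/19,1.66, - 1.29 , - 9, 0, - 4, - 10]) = [ - 10, - 9 ,-8 , - 7, - 4, - 4, - 2, - 1.29, -1 , -9/14, - 10/19, - 10/19, 0, 1.34,  1.66, 6,6,7.52,8 ]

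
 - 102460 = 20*( - 5123)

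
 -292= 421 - 713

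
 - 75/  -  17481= 25/5827  =  0.00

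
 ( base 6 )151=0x43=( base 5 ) 232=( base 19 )3A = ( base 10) 67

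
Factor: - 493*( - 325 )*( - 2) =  - 2^1 * 5^2 * 13^1*17^1*29^1 = - 320450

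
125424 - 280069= - 154645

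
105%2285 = 105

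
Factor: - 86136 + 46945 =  - 39191 = - 39191^1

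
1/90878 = 1/90878 = 0.00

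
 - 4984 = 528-5512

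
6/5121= 2/1707 = 0.00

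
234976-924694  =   - 689718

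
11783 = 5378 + 6405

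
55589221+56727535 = 112316756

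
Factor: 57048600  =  2^3*3^1*5^2*7^1*17^2  *47^1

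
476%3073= 476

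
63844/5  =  12768 + 4/5=12768.80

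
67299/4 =67299/4 = 16824.75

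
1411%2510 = 1411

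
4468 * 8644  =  38621392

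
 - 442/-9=49+1/9 =49.11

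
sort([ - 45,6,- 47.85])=[ - 47.85,-45,6]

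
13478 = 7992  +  5486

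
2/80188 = 1/40094 =0.00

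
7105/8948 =7105/8948 = 0.79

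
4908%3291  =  1617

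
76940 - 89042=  - 12102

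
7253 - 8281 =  - 1028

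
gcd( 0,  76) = 76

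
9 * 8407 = 75663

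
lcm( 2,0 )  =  0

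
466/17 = 27 + 7/17 = 27.41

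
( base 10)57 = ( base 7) 111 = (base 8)71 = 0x39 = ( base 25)27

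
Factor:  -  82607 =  - 7^1 * 11801^1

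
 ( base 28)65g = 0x12fc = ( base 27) 6i0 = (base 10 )4860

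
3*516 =1548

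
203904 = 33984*6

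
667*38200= 25479400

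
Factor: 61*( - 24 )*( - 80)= 117120 = 2^7*3^1*5^1*61^1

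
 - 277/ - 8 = 277/8 = 34.62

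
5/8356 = 5/8356 = 0.00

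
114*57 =6498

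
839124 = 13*64548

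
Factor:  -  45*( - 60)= 2700 = 2^2*3^3*5^2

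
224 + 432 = 656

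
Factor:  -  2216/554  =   - 4  =  - 2^2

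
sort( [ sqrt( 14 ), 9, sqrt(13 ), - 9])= [ - 9,sqrt( 13), sqrt( 14 ),9] 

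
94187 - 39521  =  54666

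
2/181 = 2/181 = 0.01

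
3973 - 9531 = -5558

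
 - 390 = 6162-6552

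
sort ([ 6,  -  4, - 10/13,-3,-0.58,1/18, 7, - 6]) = [-6, - 4, - 3, - 10/13, - 0.58,1/18 , 6,7 ] 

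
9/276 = 3/92 = 0.03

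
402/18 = 22 + 1/3 = 22.33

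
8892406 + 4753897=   13646303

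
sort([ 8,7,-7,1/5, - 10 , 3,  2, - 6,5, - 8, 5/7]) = [ - 10,  -  8, - 7, - 6, 1/5, 5/7,2,3, 5,7,  8]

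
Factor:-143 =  - 11^1*13^1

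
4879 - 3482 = 1397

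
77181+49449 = 126630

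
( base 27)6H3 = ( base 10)4836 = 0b1001011100100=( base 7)20046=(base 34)468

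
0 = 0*7152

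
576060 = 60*9601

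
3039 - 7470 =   -  4431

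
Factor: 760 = 2^3*5^1*19^1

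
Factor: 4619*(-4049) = - 18702331 = - 31^1 * 149^1*4049^1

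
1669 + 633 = 2302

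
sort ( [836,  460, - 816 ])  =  [ - 816,460,836]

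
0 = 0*8062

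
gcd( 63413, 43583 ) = 1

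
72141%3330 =2211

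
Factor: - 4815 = - 3^2*5^1*107^1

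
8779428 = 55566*158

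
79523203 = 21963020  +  57560183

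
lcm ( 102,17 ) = 102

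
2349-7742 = - 5393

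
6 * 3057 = 18342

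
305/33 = 9 + 8/33 = 9.24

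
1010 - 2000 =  - 990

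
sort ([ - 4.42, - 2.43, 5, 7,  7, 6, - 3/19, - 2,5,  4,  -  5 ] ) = [ - 5, - 4.42, - 2.43, - 2, - 3/19, 4,5, 5, 6, 7 , 7]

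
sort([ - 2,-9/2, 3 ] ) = [  -  9/2, - 2,  3 ]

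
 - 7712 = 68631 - 76343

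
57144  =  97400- 40256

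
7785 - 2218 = 5567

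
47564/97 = 47564/97 = 490.35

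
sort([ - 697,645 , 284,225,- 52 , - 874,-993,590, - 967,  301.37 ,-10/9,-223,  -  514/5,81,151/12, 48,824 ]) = [ - 993,-967, - 874, - 697,-223, - 514/5, - 52 , - 10/9, 151/12, 48,81, 225, 284,301.37,590,645,824 ]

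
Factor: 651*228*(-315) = - 46754820 = -2^2*3^4 * 5^1*7^2*19^1 *31^1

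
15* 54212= 813180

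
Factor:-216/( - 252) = 6/7 =2^1* 3^1*7^(  -  1)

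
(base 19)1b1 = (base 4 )20323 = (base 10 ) 571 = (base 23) 11j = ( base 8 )1073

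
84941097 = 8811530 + 76129567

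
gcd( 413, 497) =7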